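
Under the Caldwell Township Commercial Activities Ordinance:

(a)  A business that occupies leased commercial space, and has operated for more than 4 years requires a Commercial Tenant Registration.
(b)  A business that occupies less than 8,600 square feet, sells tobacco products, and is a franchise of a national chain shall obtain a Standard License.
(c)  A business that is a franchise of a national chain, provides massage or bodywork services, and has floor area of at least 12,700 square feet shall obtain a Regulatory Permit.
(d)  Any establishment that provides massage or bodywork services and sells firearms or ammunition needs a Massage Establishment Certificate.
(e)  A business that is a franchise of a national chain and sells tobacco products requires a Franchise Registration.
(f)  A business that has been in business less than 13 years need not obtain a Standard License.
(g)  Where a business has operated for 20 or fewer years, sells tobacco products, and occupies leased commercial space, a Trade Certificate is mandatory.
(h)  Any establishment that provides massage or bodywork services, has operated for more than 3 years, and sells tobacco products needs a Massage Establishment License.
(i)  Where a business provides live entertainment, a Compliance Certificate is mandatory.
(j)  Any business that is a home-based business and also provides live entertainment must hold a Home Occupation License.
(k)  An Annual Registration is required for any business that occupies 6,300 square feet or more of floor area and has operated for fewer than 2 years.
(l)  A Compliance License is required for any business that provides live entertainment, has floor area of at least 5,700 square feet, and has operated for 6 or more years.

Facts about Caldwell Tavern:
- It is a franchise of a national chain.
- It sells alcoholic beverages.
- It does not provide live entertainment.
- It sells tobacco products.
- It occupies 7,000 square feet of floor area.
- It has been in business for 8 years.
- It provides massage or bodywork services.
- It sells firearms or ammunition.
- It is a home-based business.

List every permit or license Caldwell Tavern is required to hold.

(a) is a home-based business (not: occupies leased commercial space); years in business 8 > 4 → Commercial Tenant Registration not required.
(b) floor area 7,000 square feet < 8,600 square feet; sells tobacco products; is a franchise of a national chain → Standard License required.
(c) is a franchise of a national chain; provides massage or bodywork services; floor area 7,000 square feet < 12,700 square feet → Regulatory Permit not required.
(d) provides massage or bodywork services; sells firearms or ammunition → Massage Establishment Certificate required.
(e) is a franchise of a national chain; sells tobacco products → Franchise Registration required.
(f) years in business 8 < 13 → exempt from Standard License.
(g) years in business 8 ≤ 20; sells tobacco products; is a home-based business (not: occupies leased commercial space) → Trade Certificate not required.
(h) provides massage or bodywork services; years in business 8 > 3; sells tobacco products → Massage Establishment License required.
(i) does not provide live entertainment → Compliance Certificate not required.
(j) is a home-based business; does not provide live entertainment → Home Occupation License not required.
(k) floor area 7,000 square feet ≥ 6,300 square feet; years in business 8 ≥ 2 → Annual Registration not required.
(l) does not provide live entertainment; floor area 7,000 square feet ≥ 5,700 square feet; years in business 8 ≥ 6 → Compliance License not required.

Franchise Registration, Massage Establishment Certificate, Massage Establishment License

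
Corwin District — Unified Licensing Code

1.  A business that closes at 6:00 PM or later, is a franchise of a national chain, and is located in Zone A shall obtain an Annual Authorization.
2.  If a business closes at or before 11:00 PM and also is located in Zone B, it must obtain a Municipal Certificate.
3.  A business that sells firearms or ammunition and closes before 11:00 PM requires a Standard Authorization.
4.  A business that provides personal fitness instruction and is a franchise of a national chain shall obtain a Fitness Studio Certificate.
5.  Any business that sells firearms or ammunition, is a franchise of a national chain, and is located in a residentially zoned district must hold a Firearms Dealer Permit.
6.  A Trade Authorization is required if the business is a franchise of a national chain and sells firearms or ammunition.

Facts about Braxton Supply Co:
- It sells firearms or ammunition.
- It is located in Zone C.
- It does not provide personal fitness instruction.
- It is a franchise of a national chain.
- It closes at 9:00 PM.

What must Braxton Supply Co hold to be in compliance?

1. closes 9:00 PM, after 6:00 PM; is a franchise of a national chain; is located in Zone C (not: is located in Zone A) → Annual Authorization not required.
2. closes 9:00 PM, at/before 11:00 PM; is located in Zone C (not: is located in Zone B) → Municipal Certificate not required.
3. sells firearms or ammunition; closes 9:00 PM, at/before 11:00 PM → Standard Authorization required.
4. does not provide personal fitness instruction; is a franchise of a national chain → Fitness Studio Certificate not required.
5. sells firearms or ammunition; is a franchise of a national chain; is located in Zone C (not: is located in a residentially zoned district) → Firearms Dealer Permit not required.
6. is a franchise of a national chain; sells firearms or ammunition → Trade Authorization required.

Standard Authorization, Trade Authorization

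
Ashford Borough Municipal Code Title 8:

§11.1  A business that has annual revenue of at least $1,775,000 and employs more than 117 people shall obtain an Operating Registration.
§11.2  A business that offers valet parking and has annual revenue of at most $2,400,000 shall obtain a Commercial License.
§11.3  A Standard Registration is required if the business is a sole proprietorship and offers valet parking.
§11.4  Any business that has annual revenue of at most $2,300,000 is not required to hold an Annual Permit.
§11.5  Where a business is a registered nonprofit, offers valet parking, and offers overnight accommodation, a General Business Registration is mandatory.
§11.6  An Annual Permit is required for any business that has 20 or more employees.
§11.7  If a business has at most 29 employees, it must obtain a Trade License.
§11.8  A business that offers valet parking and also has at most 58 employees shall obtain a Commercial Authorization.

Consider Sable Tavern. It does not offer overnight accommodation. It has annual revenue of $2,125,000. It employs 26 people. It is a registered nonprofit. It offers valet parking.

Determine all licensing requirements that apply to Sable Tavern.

Commercial Authorization, Commercial License, Trade License

§11.1 revenue $2,125,000 ≥ $1,775,000; employees 26 ≤ 117 → Operating Registration not required.
§11.2 offers valet parking; revenue $2,125,000 ≤ $2,400,000 → Commercial License required.
§11.3 is a registered nonprofit (not: is a sole proprietorship); offers valet parking → Standard Registration not required.
§11.4 revenue $2,125,000 ≤ $2,300,000 → exempt from Annual Permit.
§11.5 is a registered nonprofit; offers valet parking; does not offer overnight accommodation → General Business Registration not required.
§11.6 employees 26 ≥ 20 → Annual Permit required.
§11.7 employees 26 ≤ 29 → Trade License required.
§11.8 offers valet parking; employees 26 ≤ 58 → Commercial Authorization required.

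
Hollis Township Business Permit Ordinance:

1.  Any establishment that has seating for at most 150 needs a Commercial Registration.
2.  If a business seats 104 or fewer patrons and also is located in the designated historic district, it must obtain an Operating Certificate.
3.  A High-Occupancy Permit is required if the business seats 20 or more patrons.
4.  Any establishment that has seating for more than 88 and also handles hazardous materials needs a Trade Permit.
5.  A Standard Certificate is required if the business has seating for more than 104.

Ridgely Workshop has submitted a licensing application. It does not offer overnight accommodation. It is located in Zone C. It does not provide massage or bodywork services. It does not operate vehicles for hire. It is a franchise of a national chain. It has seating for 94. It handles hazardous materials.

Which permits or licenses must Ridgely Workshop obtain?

Commercial Registration, High-Occupancy Permit, Trade Permit

1. seating 94 ≤ 150 → Commercial Registration required.
2. seating 94 ≤ 104; is located in Zone C (not: is located in the designated historic district) → Operating Certificate not required.
3. seating 94 ≥ 20 → High-Occupancy Permit required.
4. seating 94 > 88; handles hazardous materials → Trade Permit required.
5. seating 94 ≤ 104 → Standard Certificate not required.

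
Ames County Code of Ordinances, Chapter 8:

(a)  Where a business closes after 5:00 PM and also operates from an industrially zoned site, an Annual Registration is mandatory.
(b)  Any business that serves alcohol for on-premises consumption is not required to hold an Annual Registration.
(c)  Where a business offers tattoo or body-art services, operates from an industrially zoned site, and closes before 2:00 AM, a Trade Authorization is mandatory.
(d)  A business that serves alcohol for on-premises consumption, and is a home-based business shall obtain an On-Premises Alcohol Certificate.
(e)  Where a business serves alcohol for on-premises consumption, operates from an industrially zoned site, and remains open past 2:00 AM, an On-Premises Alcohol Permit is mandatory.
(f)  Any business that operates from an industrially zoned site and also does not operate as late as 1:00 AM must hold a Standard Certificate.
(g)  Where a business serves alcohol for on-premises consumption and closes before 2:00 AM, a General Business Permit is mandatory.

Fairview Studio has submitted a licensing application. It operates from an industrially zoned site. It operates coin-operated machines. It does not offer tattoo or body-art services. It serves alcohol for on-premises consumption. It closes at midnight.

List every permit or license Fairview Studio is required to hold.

(a) closes midnight, after 5:00 PM; operates from an industrially zoned site → Annual Registration required.
(b) serves alcohol for on-premises consumption → exempt from Annual Registration.
(c) does not offer tattoo or body-art services; operates from an industrially zoned site; closes midnight, at/before 2:00 AM → Trade Authorization not required.
(d) serves alcohol for on-premises consumption; operates from an industrially zoned site (not: is a home-based business) → On-Premises Alcohol Certificate not required.
(e) serves alcohol for on-premises consumption; operates from an industrially zoned site; closes midnight, at/before 2:00 AM → On-Premises Alcohol Permit not required.
(f) operates from an industrially zoned site; closes midnight, at/before 1:00 AM → Standard Certificate required.
(g) serves alcohol for on-premises consumption; closes midnight, at/before 2:00 AM → General Business Permit required.

General Business Permit, Standard Certificate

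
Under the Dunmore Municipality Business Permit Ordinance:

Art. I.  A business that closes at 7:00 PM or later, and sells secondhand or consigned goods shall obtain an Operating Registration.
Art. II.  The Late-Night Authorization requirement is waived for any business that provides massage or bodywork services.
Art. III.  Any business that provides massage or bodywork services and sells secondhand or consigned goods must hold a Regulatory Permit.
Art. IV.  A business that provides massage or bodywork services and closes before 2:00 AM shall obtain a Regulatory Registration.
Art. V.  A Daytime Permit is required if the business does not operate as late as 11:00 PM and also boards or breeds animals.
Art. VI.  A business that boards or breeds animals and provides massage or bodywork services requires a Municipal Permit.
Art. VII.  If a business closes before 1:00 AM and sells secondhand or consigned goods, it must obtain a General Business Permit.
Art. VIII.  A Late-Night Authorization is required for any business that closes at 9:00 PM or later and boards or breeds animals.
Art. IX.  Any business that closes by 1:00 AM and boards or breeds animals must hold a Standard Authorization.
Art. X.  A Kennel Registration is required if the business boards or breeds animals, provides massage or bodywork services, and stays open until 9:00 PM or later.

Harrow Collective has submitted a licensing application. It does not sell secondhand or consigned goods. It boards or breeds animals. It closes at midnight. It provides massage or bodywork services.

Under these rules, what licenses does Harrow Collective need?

Kennel Registration, Municipal Permit, Regulatory Registration, Standard Authorization

Art. I. closes midnight, after 7:00 PM; does not sell secondhand or consigned goods → Operating Registration not required.
Art. II. provides massage or bodywork services → exempt from Late-Night Authorization.
Art. III. provides massage or bodywork services; does not sell secondhand or consigned goods → Regulatory Permit not required.
Art. IV. provides massage or bodywork services; closes midnight, at/before 2:00 AM → Regulatory Registration required.
Art. V. closes midnight, after 11:00 PM; boards or breeds animals → Daytime Permit not required.
Art. VI. boards or breeds animals; provides massage or bodywork services → Municipal Permit required.
Art. VII. closes midnight, at/before 1:00 AM; does not sell secondhand or consigned goods → General Business Permit not required.
Art. VIII. closes midnight, after 9:00 PM; boards or breeds animals → Late-Night Authorization required.
Art. IX. closes midnight, at/before 1:00 AM; boards or breeds animals → Standard Authorization required.
Art. X. boards or breeds animals; provides massage or bodywork services; closes midnight, after 9:00 PM → Kennel Registration required.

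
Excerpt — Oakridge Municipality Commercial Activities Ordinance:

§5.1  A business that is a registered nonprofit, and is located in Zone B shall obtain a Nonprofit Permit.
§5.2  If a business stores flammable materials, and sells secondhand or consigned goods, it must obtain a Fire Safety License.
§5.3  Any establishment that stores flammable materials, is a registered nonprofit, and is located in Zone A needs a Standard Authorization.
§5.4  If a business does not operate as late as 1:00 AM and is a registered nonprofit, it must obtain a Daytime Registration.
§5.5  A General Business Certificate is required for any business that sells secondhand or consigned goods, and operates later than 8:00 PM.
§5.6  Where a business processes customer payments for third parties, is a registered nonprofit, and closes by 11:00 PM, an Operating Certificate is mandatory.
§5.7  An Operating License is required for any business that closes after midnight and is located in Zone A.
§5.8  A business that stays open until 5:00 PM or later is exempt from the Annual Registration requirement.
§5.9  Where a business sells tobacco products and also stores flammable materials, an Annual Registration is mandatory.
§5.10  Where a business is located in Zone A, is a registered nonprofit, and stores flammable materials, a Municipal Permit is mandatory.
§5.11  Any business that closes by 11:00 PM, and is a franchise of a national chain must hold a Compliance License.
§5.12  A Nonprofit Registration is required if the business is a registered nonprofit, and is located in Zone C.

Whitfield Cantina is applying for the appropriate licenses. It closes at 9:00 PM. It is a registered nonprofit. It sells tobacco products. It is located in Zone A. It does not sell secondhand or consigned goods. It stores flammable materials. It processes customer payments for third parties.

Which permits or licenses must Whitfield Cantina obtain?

Daytime Registration, Municipal Permit, Operating Certificate, Standard Authorization

§5.1 is a registered nonprofit; is located in Zone A (not: is located in Zone B) → Nonprofit Permit not required.
§5.2 stores flammable materials; does not sell secondhand or consigned goods → Fire Safety License not required.
§5.3 stores flammable materials; is a registered nonprofit; is located in Zone A → Standard Authorization required.
§5.4 closes 9:00 PM, at/before 1:00 AM; is a registered nonprofit → Daytime Registration required.
§5.5 does not sell secondhand or consigned goods; closes 9:00 PM, after 8:00 PM → General Business Certificate not required.
§5.6 processes customer payments for third parties; is a registered nonprofit; closes 9:00 PM, at/before 11:00 PM → Operating Certificate required.
§5.7 closes 9:00 PM, at/before midnight; is located in Zone A → Operating License not required.
§5.8 closes 9:00 PM, after 5:00 PM → exempt from Annual Registration.
§5.9 sells tobacco products; stores flammable materials → Annual Registration required.
§5.10 is located in Zone A; is a registered nonprofit; stores flammable materials → Municipal Permit required.
§5.11 closes 9:00 PM, at/before 11:00 PM; is a registered nonprofit (not: is a franchise of a national chain) → Compliance License not required.
§5.12 is a registered nonprofit; is located in Zone A (not: is located in Zone C) → Nonprofit Registration not required.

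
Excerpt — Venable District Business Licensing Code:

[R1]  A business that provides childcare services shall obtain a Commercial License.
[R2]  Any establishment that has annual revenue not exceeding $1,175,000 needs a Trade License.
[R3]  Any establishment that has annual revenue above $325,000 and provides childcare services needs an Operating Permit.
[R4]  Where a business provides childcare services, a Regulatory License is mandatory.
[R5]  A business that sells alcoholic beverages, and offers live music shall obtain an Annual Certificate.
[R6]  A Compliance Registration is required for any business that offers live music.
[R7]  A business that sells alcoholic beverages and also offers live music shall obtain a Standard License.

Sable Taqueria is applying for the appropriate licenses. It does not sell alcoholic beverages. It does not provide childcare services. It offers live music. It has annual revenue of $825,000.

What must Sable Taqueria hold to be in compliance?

Compliance Registration, Trade License

[R1] does not provide childcare services → Commercial License not required.
[R2] revenue $825,000 ≤ $1,175,000 → Trade License required.
[R3] revenue $825,000 > $325,000; does not provide childcare services → Operating Permit not required.
[R4] does not provide childcare services → Regulatory License not required.
[R5] does not sell alcoholic beverages; offers live music → Annual Certificate not required.
[R6] offers live music → Compliance Registration required.
[R7] does not sell alcoholic beverages; offers live music → Standard License not required.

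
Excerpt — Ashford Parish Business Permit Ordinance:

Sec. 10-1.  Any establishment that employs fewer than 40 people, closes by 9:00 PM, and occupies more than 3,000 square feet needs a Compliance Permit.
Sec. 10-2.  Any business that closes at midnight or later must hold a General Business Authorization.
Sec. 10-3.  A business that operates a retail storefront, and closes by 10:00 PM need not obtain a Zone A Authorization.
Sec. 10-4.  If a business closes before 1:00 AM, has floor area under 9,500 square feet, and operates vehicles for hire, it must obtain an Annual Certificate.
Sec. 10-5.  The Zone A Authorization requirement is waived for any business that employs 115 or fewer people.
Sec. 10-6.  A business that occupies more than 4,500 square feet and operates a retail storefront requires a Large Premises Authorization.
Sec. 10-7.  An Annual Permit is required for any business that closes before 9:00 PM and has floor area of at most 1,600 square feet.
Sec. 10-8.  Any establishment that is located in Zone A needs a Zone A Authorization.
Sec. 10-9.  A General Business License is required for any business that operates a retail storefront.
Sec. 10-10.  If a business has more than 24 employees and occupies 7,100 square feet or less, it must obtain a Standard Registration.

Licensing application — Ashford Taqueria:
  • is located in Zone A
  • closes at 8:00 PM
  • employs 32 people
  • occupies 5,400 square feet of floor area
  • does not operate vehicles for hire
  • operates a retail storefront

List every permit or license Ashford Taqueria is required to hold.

Compliance Permit, General Business License, Large Premises Authorization, Standard Registration

Sec. 10-1. employees 32 < 40; closes 8:00 PM, at/before 9:00 PM; floor area 5,400 square feet > 3,000 square feet → Compliance Permit required.
Sec. 10-2. closes 8:00 PM, at/before midnight → General Business Authorization not required.
Sec. 10-3. operates a retail storefront; closes 8:00 PM, at/before 10:00 PM → exempt from Zone A Authorization.
Sec. 10-4. closes 8:00 PM, at/before 1:00 AM; floor area 5,400 square feet < 9,500 square feet; does not operate vehicles for hire → Annual Certificate not required.
Sec. 10-5. employees 32 ≤ 115 → exempt from Zone A Authorization.
Sec. 10-6. floor area 5,400 square feet > 4,500 square feet; operates a retail storefront → Large Premises Authorization required.
Sec. 10-7. closes 8:00 PM, at/before 9:00 PM; floor area 5,400 square feet > 1,600 square feet → Annual Permit not required.
Sec. 10-8. is located in Zone A → Zone A Authorization required.
Sec. 10-9. operates a retail storefront → General Business License required.
Sec. 10-10. employees 32 > 24; floor area 5,400 square feet ≤ 7,100 square feet → Standard Registration required.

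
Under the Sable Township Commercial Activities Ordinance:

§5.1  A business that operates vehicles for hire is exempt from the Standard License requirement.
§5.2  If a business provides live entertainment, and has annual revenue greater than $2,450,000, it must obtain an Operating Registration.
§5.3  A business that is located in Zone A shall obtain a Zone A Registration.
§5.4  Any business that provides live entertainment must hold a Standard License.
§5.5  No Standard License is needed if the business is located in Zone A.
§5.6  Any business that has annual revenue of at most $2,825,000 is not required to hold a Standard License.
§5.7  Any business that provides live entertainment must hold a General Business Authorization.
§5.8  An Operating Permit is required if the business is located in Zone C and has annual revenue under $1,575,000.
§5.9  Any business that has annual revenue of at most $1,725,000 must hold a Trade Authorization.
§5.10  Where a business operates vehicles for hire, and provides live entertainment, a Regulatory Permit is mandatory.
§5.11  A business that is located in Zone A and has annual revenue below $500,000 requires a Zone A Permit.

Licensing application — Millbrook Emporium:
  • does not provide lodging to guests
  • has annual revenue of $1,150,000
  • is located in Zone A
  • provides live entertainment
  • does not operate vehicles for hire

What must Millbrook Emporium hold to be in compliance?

General Business Authorization, Trade Authorization, Zone A Registration

§5.1 does not operate vehicles for hire → Standard License exemption does not apply.
§5.2 provides live entertainment; revenue $1,150,000 ≤ $2,450,000 → Operating Registration not required.
§5.3 is located in Zone A → Zone A Registration required.
§5.4 provides live entertainment → Standard License required.
§5.5 is located in Zone A → exempt from Standard License.
§5.6 revenue $1,150,000 ≤ $2,825,000 → exempt from Standard License.
§5.7 provides live entertainment → General Business Authorization required.
§5.8 is located in Zone A (not: is located in Zone C); revenue $1,150,000 < $1,575,000 → Operating Permit not required.
§5.9 revenue $1,150,000 ≤ $1,725,000 → Trade Authorization required.
§5.10 does not operate vehicles for hire; provides live entertainment → Regulatory Permit not required.
§5.11 is located in Zone A; revenue $1,150,000 ≥ $500,000 → Zone A Permit not required.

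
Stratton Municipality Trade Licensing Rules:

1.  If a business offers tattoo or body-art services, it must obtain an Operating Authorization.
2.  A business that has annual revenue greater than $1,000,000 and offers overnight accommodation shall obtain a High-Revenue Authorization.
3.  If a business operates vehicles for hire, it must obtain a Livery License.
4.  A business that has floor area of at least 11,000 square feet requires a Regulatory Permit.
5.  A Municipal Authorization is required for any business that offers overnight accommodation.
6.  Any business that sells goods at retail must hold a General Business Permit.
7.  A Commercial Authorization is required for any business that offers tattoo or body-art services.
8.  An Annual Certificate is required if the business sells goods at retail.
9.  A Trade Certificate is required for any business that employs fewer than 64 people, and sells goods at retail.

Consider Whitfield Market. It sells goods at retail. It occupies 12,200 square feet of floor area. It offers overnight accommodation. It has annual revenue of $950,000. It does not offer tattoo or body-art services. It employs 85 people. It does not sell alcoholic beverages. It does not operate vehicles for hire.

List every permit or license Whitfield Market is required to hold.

Annual Certificate, General Business Permit, Municipal Authorization, Regulatory Permit

1. does not offer tattoo or body-art services → Operating Authorization not required.
2. revenue $950,000 ≤ $1,000,000; offers overnight accommodation → High-Revenue Authorization not required.
3. does not operate vehicles for hire → Livery License not required.
4. floor area 12,200 square feet ≥ 11,000 square feet → Regulatory Permit required.
5. offers overnight accommodation → Municipal Authorization required.
6. sells goods at retail → General Business Permit required.
7. does not offer tattoo or body-art services → Commercial Authorization not required.
8. sells goods at retail → Annual Certificate required.
9. employees 85 ≥ 64; sells goods at retail → Trade Certificate not required.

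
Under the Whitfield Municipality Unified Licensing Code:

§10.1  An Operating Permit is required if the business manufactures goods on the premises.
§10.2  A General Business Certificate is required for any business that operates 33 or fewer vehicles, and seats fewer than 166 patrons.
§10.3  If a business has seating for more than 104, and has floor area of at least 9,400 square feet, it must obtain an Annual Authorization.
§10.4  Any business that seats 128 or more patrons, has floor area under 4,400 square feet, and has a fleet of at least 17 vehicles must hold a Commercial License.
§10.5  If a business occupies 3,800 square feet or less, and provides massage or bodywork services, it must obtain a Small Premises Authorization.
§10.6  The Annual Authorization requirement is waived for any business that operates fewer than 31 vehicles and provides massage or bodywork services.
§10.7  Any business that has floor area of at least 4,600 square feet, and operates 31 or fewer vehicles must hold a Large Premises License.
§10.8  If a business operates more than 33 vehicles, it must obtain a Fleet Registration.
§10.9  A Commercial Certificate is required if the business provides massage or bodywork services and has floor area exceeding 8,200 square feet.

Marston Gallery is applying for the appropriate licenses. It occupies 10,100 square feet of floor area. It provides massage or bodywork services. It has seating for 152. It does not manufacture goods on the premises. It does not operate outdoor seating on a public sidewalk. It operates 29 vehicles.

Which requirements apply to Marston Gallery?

§10.1 does not manufacture goods on the premises → Operating Permit not required.
§10.2 vehicles 29 ≤ 33; seating 152 < 166 → General Business Certificate required.
§10.3 seating 152 > 104; floor area 10,100 square feet ≥ 9,400 square feet → Annual Authorization required.
§10.4 seating 152 ≥ 128; floor area 10,100 square feet ≥ 4,400 square feet; vehicles 29 ≥ 17 → Commercial License not required.
§10.5 floor area 10,100 square feet > 3,800 square feet; provides massage or bodywork services → Small Premises Authorization not required.
§10.6 vehicles 29 < 31; provides massage or bodywork services → exempt from Annual Authorization.
§10.7 floor area 10,100 square feet ≥ 4,600 square feet; vehicles 29 ≤ 31 → Large Premises License required.
§10.8 vehicles 29 ≤ 33 → Fleet Registration not required.
§10.9 provides massage or bodywork services; floor area 10,100 square feet > 8,200 square feet → Commercial Certificate required.

Commercial Certificate, General Business Certificate, Large Premises License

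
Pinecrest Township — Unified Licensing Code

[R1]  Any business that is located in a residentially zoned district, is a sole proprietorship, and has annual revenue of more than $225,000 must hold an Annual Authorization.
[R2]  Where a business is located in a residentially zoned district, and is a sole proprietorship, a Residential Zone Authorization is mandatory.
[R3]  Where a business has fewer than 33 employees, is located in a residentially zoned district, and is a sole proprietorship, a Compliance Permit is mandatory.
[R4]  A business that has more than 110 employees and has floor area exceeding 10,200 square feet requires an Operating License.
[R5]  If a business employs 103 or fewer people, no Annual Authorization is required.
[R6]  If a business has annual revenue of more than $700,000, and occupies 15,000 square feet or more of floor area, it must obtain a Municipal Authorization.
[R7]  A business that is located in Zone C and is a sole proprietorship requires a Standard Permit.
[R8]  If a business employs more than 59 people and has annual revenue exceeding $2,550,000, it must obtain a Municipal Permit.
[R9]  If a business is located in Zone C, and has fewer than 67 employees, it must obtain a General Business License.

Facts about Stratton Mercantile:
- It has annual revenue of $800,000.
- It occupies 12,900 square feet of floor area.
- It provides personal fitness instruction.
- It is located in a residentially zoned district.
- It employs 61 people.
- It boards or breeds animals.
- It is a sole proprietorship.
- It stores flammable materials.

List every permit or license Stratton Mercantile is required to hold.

[R1] is located in a residentially zoned district; is a sole proprietorship; revenue $800,000 > $225,000 → Annual Authorization required.
[R2] is located in a residentially zoned district; is a sole proprietorship → Residential Zone Authorization required.
[R3] employees 61 ≥ 33; is located in a residentially zoned district; is a sole proprietorship → Compliance Permit not required.
[R4] employees 61 ≤ 110; floor area 12,900 square feet > 10,200 square feet → Operating License not required.
[R5] employees 61 ≤ 103 → exempt from Annual Authorization.
[R6] revenue $800,000 > $700,000; floor area 12,900 square feet < 15,000 square feet → Municipal Authorization not required.
[R7] is located in a residentially zoned district (not: is located in Zone C); is a sole proprietorship → Standard Permit not required.
[R8] employees 61 > 59; revenue $800,000 ≤ $2,550,000 → Municipal Permit not required.
[R9] is located in a residentially zoned district (not: is located in Zone C); employees 61 < 67 → General Business License not required.

Residential Zone Authorization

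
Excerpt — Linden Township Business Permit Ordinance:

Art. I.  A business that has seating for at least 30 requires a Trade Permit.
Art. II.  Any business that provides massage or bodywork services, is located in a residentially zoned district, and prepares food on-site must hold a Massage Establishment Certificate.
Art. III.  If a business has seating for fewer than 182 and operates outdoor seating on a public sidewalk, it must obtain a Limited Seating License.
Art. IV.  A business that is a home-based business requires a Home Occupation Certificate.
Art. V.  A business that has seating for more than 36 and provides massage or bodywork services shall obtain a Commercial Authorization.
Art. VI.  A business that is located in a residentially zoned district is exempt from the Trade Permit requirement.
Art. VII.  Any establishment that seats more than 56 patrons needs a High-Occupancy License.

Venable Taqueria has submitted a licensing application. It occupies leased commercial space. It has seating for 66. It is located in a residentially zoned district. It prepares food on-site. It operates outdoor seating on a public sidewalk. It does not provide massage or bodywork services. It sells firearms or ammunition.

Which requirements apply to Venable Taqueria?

High-Occupancy License, Limited Seating License

Art. I. seating 66 ≥ 30 → Trade Permit required.
Art. II. does not provide massage or bodywork services; is located in a residentially zoned district; prepares food on-site → Massage Establishment Certificate not required.
Art. III. seating 66 < 182; operates outdoor seating on a public sidewalk → Limited Seating License required.
Art. IV. occupies leased commercial space (not: is a home-based business) → Home Occupation Certificate not required.
Art. V. seating 66 > 36; does not provide massage or bodywork services → Commercial Authorization not required.
Art. VI. is located in a residentially zoned district → exempt from Trade Permit.
Art. VII. seating 66 > 56 → High-Occupancy License required.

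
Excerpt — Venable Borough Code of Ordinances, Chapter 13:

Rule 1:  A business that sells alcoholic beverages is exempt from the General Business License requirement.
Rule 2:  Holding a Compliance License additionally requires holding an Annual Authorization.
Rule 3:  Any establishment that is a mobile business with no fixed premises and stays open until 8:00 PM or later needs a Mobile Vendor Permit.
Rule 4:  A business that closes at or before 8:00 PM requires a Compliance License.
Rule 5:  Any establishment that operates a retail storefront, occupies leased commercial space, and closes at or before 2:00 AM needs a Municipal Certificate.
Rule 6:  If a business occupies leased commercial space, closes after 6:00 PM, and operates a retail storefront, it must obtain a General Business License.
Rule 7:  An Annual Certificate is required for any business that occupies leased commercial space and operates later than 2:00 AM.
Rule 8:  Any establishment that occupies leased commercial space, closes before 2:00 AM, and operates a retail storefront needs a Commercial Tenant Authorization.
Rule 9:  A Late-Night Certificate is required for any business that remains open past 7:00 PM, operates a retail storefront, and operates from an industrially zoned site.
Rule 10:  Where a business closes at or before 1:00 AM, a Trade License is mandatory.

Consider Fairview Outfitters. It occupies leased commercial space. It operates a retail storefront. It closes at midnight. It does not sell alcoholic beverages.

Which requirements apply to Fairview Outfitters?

Commercial Tenant Authorization, General Business License, Municipal Certificate, Trade License

Rule 1: does not sell alcoholic beverages → General Business License exemption does not apply.
Rule 2: Compliance License is not required → no effect.
Rule 3: occupies leased commercial space (not: is a mobile business with no fixed premises); closes midnight, after 8:00 PM → Mobile Vendor Permit not required.
Rule 4: closes midnight, after 8:00 PM → Compliance License not required.
Rule 5: operates a retail storefront; occupies leased commercial space; closes midnight, at/before 2:00 AM → Municipal Certificate required.
Rule 6: occupies leased commercial space; closes midnight, after 6:00 PM; operates a retail storefront → General Business License required.
Rule 7: occupies leased commercial space; closes midnight, at/before 2:00 AM → Annual Certificate not required.
Rule 8: occupies leased commercial space; closes midnight, at/before 2:00 AM; operates a retail storefront → Commercial Tenant Authorization required.
Rule 9: closes midnight, after 7:00 PM; operates a retail storefront; occupies leased commercial space (not: operates from an industrially zoned site) → Late-Night Certificate not required.
Rule 10: closes midnight, at/before 1:00 AM → Trade License required.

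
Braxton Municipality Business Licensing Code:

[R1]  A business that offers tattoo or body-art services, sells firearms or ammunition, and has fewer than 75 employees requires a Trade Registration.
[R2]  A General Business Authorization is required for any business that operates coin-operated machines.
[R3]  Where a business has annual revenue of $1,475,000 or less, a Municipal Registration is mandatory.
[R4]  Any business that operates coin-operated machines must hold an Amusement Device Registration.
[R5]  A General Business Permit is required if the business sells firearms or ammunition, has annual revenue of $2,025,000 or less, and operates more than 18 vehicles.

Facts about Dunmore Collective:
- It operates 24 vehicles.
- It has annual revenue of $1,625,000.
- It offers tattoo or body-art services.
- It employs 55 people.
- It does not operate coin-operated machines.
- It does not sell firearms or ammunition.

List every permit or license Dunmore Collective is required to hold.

None

[R1] offers tattoo or body-art services; does not sell firearms or ammunition; employees 55 < 75 → Trade Registration not required.
[R2] does not operate coin-operated machines → General Business Authorization not required.
[R3] revenue $1,625,000 > $1,475,000 → Municipal Registration not required.
[R4] does not operate coin-operated machines → Amusement Device Registration not required.
[R5] does not sell firearms or ammunition; revenue $1,625,000 ≤ $2,025,000; vehicles 24 > 18 → General Business Permit not required.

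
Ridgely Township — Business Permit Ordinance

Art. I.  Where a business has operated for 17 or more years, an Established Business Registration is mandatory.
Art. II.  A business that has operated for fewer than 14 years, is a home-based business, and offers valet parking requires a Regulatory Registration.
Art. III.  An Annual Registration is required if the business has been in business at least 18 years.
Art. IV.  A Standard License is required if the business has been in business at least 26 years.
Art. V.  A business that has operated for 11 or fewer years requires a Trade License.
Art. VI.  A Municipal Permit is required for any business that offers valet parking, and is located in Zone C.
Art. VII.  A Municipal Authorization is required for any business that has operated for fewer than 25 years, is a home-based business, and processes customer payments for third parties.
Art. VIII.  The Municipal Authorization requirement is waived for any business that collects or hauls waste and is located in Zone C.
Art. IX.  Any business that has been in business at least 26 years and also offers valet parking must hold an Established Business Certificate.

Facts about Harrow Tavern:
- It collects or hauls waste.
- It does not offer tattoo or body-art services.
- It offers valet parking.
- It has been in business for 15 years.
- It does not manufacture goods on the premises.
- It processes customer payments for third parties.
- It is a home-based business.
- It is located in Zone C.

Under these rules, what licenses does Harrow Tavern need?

Art. I. years in business 15 < 17 → Established Business Registration not required.
Art. II. years in business 15 ≥ 14; is a home-based business; offers valet parking → Regulatory Registration not required.
Art. III. years in business 15 < 18 → Annual Registration not required.
Art. IV. years in business 15 < 26 → Standard License not required.
Art. V. years in business 15 > 11 → Trade License not required.
Art. VI. offers valet parking; is located in Zone C → Municipal Permit required.
Art. VII. years in business 15 < 25; is a home-based business; processes customer payments for third parties → Municipal Authorization required.
Art. VIII. collects or hauls waste; is located in Zone C → exempt from Municipal Authorization.
Art. IX. years in business 15 < 26; offers valet parking → Established Business Certificate not required.

Municipal Permit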